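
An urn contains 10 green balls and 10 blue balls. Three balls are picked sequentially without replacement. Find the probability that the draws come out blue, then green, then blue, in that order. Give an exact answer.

Each draw changes the counts, so multiply the conditional probabilities along the sequence:
P = 10/20 × 10/19 × 9/18 = 900/6840 = 5/38.

5/38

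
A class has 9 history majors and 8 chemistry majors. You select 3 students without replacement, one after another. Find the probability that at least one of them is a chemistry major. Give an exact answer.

149/170

P(no chemistry majors) = 9/17 × 8/16 × 7/15 = 504/4080 = 21/170.
P(at least one) = 1 − 21/170 = 149/170.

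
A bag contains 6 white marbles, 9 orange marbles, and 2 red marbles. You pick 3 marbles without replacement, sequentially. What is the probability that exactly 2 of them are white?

33/136

One ordering (white drawn first) has probability 6/17 × 5/16 × 11/15 = 330/4080 = 11/136.
There are C(3,2) = 3 such orderings, each equally likely, so P = 3 × 11/136 = 33/136.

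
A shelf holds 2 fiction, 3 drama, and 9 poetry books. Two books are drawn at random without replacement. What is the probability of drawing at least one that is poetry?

81/91

P(no poetry) = 5/14 × 4/13 = 20/182 = 10/91.
P(at least one) = 1 − 10/91 = 81/91.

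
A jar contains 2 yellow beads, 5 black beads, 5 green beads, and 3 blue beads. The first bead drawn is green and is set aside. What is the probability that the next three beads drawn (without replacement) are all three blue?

After the first draw, 3 of the remaining 14 beads are blue.
P = 3/14 × 2/13 × 1/12 = 6/2184 = 1/364.

1/364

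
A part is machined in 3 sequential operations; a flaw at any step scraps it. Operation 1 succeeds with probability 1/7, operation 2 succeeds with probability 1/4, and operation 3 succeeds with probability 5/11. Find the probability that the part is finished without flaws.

The events are sequential, so multiply the conditional probabilities:
P = 1/7 × 1/4 × 5/11 = 5/308.

5/308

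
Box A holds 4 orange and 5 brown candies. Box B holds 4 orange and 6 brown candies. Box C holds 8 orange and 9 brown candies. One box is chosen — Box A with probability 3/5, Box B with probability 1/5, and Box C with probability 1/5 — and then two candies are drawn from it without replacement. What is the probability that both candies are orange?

From Box A: P(both orange) = (4/9)(3/8) = 1/6.
From Box B: P(both orange) = (4/10)(3/9) = 2/15.
From Box C: P(both orange) = (8/17)(7/16) = 7/34.
Total probability = (3/5)(1/6) + (1/5)(2/15) + (1/5)(7/34) = 214/1275.

214/1275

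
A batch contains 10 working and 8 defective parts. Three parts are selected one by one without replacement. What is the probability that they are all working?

P = 10/18 × 9/17 × 8/16 = 720/4896 = 5/34.

5/34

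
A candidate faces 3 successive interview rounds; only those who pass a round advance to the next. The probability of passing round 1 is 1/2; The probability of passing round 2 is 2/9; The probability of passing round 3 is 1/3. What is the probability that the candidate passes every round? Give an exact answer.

Multiplying along the chain,
P = 1/2 × 2/9 × 1/3 = 2/54 = 1/27.

1/27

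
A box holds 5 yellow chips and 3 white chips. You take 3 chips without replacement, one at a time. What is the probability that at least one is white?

P(no white) = 5/8 × 4/7 × 3/6 = 60/336 = 5/28.
P(at least one) = 1 − 5/28 = 23/28.

23/28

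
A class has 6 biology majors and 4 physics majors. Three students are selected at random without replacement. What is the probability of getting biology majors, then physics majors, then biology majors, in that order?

Each draw changes the counts, so multiply the conditional probabilities along the sequence:
P = 6/10 × 4/9 × 5/8 = 120/720 = 1/6.

1/6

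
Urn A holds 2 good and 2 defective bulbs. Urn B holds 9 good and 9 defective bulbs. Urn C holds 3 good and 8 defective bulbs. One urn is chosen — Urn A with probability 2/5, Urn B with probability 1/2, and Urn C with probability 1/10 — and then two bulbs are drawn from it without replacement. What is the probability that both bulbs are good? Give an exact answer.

5323/28050

From Urn A: P(both good) = (2/4)(1/3) = 1/6.
From Urn B: P(both good) = (9/18)(8/17) = 4/17.
From Urn C: P(both good) = (3/11)(2/10) = 3/55.
Total probability = (2/5)(1/6) + (1/2)(4/17) + (1/10)(3/55) = 5323/28050.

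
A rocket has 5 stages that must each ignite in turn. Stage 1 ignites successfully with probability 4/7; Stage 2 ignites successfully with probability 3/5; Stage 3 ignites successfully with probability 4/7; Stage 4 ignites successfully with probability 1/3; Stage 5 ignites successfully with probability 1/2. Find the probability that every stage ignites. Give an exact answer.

Multiplying along the chain,
P = 4/7 × 3/5 × 4/7 × 1/3 × 1/2 = 48/1470 = 8/245.

8/245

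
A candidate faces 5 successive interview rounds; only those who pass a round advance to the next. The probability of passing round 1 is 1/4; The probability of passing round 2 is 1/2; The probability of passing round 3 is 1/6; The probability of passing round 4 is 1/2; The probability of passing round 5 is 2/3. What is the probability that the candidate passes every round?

Each stage is reached only if all earlier stages succeed, so
P = 1/4 × 1/2 × 1/6 × 1/2 × 2/3 = 2/288 = 1/144.

1/144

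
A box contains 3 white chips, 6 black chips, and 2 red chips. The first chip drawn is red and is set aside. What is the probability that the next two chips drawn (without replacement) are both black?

With the first chip removed, 6 black remain out of 10.
P = 6/10 × 5/9 = 30/90 = 1/3.

1/3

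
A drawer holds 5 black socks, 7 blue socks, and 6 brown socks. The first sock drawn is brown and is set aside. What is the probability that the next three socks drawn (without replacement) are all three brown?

With the first sock removed, 5 brown remain out of 17.
P = 5/17 × 4/16 × 3/15 = 60/4080 = 1/68.

1/68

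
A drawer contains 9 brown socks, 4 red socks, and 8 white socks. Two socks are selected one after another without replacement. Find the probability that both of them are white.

2/15

P(every draw is white) = 8/21 × 7/20 = 56/420 = 2/15.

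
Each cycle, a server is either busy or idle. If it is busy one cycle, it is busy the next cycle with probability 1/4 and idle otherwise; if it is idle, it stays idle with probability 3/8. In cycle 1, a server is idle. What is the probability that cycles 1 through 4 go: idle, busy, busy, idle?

Cycle 1 is given. For each transition, use the conditional probability from the current state:
P(busy | idle) = 5/8; P(busy | busy) = 1/4; P(idle | busy) = 3/4.
P = 5/8 × 1/4 × 3/4 = 15/128.

15/128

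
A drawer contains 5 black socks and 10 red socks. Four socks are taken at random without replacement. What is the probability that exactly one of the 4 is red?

One ordering (red drawn first) has probability 10/15 × 5/14 × 4/13 × 3/12 = 600/32760 = 5/273.
There are C(4,1) = 4 such orderings, each equally likely, so P = 4 × 5/273 = 20/273.

20/273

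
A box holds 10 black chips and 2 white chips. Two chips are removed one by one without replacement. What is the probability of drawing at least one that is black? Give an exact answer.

P(no black) = 2/12 × 1/11 = 2/132 = 1/66.
P(at least one) = 1 − 1/66 = 65/66.

65/66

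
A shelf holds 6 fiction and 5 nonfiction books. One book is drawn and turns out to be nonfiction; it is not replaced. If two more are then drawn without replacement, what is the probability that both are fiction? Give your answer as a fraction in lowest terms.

After the first draw, 6 of the remaining 10 books are fiction.
P = 6/10 × 5/9 = 30/90 = 1/3.

1/3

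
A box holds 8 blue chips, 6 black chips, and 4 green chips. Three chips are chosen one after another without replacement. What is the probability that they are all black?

5/204

P(every draw is black) = 6/18 × 5/17 × 4/16 = 120/4896 = 5/204.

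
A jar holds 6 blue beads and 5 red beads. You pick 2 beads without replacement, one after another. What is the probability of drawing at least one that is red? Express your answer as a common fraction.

P(no red) = 6/11 × 5/10 = 30/110 = 3/11.
P(at least one) = 1 − 3/11 = 8/11.

8/11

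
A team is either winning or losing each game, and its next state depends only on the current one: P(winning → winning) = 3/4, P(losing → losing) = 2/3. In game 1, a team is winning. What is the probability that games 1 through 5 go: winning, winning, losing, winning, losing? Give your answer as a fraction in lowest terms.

1/64

Game 1 is given. For each transition, use the conditional probability from the current state:
P(winning | winning) = 3/4; P(losing | winning) = 1/4; P(winning | losing) = 1/3; P(losing | winning) = 1/4.
P = 3/4 × 1/4 × 1/3 × 1/4 = 3/192 = 1/64.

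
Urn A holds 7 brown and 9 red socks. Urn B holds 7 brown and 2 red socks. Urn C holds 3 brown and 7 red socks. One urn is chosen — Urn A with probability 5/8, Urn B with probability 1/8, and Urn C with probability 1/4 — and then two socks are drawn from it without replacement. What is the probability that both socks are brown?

From Urn A: P(both brown) = (7/16)(6/15) = 7/40.
From Urn B: P(both brown) = (7/9)(6/8) = 7/12.
From Urn C: P(both brown) = (3/10)(2/9) = 1/15.
Total probability = (5/8)(7/40) + (1/8)(7/12) + (1/4)(1/15) = 191/960.

191/960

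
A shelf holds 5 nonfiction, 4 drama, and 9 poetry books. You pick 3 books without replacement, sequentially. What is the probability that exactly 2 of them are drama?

One ordering (drama drawn first) has probability 4/18 × 3/17 × 14/16 = 168/4896 = 7/204.
There are C(3,2) = 3 such orderings, each equally likely, so P = 3 × 7/204 = 7/68.

7/68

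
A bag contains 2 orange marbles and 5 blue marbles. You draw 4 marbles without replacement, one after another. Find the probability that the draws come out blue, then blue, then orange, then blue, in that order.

Each draw changes the counts, so multiply the conditional probabilities along the sequence:
P = 5/7 × 4/6 × 2/5 × 3/4 = 120/840 = 1/7.

1/7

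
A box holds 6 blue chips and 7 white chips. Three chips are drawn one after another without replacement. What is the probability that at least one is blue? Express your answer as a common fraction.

251/286

P(no blue) = 7/13 × 6/12 × 5/11 = 210/1716 = 35/286.
P(at least one) = 1 − 35/286 = 251/286.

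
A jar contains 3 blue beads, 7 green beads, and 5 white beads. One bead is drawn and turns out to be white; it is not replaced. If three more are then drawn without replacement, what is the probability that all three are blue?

After the first draw, 3 of the remaining 14 beads are blue.
P = 3/14 × 2/13 × 1/12 = 6/2184 = 1/364.

1/364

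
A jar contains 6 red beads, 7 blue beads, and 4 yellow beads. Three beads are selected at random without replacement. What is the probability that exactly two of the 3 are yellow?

39/340

One ordering (yellow drawn first) has probability 4/17 × 3/16 × 13/15 = 156/4080 = 13/340.
There are C(3,2) = 3 such orderings, each equally likely, so P = 3 × 13/340 = 39/340.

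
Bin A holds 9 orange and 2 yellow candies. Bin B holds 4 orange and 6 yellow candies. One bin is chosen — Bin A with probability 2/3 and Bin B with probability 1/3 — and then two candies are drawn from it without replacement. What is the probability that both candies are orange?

238/495

From Bin A: P(both orange) = (9/11)(8/10) = 36/55.
From Bin B: P(both orange) = (4/10)(3/9) = 2/15.
Total probability = (2/3)(36/55) + (1/3)(2/15) = 238/495.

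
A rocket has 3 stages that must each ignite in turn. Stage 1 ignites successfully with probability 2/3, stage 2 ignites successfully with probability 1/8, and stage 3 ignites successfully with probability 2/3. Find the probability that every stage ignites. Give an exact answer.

1/18

The events are sequential, so multiply the conditional probabilities:
P = 2/3 × 1/8 × 2/3 = 4/72 = 1/18.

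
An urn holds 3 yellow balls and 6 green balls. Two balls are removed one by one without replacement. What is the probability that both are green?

5/12

P(every draw is green) = 6/9 × 5/8 = 30/72 = 5/12.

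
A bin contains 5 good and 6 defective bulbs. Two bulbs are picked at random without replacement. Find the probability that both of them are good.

2/11

P(every draw is good) = 5/11 × 4/10 = 20/110 = 2/11.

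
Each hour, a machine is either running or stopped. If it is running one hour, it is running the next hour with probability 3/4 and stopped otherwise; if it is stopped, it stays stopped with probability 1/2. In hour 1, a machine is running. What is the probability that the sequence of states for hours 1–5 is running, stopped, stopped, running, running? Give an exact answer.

3/64

Hour 1 is given. For each transition, use the conditional probability from the current state:
P(stopped | running) = 1/4; P(stopped | stopped) = 1/2; P(running | stopped) = 1/2; P(running | running) = 3/4.
P = 1/4 × 1/2 × 1/2 × 3/4 = 3/64.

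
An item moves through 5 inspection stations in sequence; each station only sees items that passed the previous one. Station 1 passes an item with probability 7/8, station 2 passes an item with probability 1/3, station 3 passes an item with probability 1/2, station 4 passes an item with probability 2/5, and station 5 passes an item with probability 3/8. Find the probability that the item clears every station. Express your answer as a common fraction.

The events are sequential, so multiply the conditional probabilities:
P = 7/8 × 1/3 × 1/2 × 2/5 × 3/8 = 42/1920 = 7/320.

7/320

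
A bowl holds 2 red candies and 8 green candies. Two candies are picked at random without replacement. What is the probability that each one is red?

1/45

P(all red) = 2/10 × 1/9 = 2/90 = 1/45.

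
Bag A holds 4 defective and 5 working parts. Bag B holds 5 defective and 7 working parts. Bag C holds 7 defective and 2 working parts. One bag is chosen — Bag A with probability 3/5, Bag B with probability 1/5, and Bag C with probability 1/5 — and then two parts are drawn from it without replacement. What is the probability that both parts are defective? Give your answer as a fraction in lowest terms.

163/660

From Bag A: P(both defective) = (4/9)(3/8) = 1/6.
From Bag B: P(both defective) = (5/12)(4/11) = 5/33.
From Bag C: P(both defective) = (7/9)(6/8) = 7/12.
Total probability = (3/5)(1/6) + (1/5)(5/33) + (1/5)(7/12) = 163/660.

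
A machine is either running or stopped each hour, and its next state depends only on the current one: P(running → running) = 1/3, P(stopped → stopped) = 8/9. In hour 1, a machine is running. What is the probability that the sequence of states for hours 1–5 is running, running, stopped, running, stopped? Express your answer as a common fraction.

4/243

Hour 1 is given. For each transition, use the conditional probability from the current state:
P(running | running) = 1/3; P(stopped | running) = 2/3; P(running | stopped) = 1/9; P(stopped | running) = 2/3.
P = 1/3 × 2/3 × 1/9 × 2/3 = 4/243.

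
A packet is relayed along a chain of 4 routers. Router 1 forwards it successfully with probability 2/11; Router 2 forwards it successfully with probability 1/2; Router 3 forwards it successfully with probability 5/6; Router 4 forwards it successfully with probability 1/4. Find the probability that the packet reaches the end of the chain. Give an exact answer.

5/264

Multiplying along the chain,
P = 2/11 × 1/2 × 5/6 × 1/4 = 10/528 = 5/264.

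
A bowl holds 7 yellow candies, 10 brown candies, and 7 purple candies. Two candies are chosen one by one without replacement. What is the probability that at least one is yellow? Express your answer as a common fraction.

P(no yellow) = 17/24 × 16/23 = 272/552 = 34/69.
P(at least one) = 1 − 34/69 = 35/69.

35/69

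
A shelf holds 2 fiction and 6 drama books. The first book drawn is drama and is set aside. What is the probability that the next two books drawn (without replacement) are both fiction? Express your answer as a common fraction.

1/21

After the first draw, 2 of the remaining 7 books are fiction.
P = 2/7 × 1/6 = 2/42 = 1/21.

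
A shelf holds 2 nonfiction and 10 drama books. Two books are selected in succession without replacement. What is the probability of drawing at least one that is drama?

P(no drama) = 2/12 × 1/11 = 2/132 = 1/66.
P(at least one) = 1 − 1/66 = 65/66.

65/66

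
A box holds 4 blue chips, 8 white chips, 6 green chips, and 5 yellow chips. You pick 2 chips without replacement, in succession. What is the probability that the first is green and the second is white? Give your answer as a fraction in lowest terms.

Chain rule:
P = 6/23 × 8/22 = 48/506 = 24/253.

24/253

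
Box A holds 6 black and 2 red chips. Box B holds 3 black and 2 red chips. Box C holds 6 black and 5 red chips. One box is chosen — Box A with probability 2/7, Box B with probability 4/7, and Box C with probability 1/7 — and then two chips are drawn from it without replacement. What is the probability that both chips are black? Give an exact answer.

From Box A: P(both black) = (6/8)(5/7) = 15/28.
From Box B: P(both black) = (3/5)(2/4) = 3/10.
From Box C: P(both black) = (6/11)(5/10) = 3/11.
Total probability = (2/7)(15/28) + (4/7)(3/10) + (1/7)(3/11) = 1959/5390.

1959/5390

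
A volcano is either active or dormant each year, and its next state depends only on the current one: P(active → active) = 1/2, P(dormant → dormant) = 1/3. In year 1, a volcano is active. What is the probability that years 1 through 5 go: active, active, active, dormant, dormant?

Year 1 is given. For each transition, use the conditional probability from the current state:
P(active | active) = 1/2; P(active | active) = 1/2; P(dormant | active) = 1/2; P(dormant | dormant) = 1/3.
P = 1/2 × 1/2 × 1/2 × 1/3 = 1/24.

1/24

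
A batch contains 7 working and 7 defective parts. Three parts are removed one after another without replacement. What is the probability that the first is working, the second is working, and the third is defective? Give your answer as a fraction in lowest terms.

7/52

Multiply the probability of each draw given the previous ones:
P = 7/14 × 6/13 × 7/12 = 294/2184 = 7/52.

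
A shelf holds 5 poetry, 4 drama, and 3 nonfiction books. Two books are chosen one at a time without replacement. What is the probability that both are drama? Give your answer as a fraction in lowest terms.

P(all drama) = 4/12 × 3/11 = 12/132 = 1/11.

1/11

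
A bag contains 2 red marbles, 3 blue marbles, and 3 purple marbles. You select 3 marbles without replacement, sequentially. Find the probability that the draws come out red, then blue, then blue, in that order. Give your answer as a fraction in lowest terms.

Each draw changes the counts, so multiply the conditional probabilities along the sequence:
P = 2/8 × 3/7 × 2/6 = 12/336 = 1/28.

1/28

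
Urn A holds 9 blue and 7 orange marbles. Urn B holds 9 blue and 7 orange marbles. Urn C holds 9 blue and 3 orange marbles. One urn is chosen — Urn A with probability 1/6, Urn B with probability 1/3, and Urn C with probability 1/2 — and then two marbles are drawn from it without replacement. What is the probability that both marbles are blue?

93/220

From Urn A: P(both blue) = (9/16)(8/15) = 3/10.
From Urn B: P(both blue) = (9/16)(8/15) = 3/10.
From Urn C: P(both blue) = (9/12)(8/11) = 6/11.
Total probability = (1/6)(3/10) + (1/3)(3/10) + (1/2)(6/11) = 93/220.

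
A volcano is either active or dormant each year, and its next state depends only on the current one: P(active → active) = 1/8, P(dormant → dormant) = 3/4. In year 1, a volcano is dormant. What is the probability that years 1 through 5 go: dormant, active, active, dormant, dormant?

Year 1 is given. For each transition, use the conditional probability from the current state:
P(active | dormant) = 1/4; P(active | active) = 1/8; P(dormant | active) = 7/8; P(dormant | dormant) = 3/4.
P = 1/4 × 1/8 × 7/8 × 3/4 = 21/1024.

21/1024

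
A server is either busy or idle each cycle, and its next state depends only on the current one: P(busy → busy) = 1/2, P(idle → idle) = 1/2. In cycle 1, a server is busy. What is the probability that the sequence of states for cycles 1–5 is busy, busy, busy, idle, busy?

Cycle 1 is given. For each transition, use the conditional probability from the current state:
P(busy | busy) = 1/2; P(busy | busy) = 1/2; P(idle | busy) = 1/2; P(busy | idle) = 1/2.
P = 1/2 × 1/2 × 1/2 × 1/2 = 1/16.

1/16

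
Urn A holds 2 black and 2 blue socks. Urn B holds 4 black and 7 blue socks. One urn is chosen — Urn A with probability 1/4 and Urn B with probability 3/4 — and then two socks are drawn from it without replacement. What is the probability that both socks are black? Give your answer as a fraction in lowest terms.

163/1320

From Urn A: P(both black) = (2/4)(1/3) = 1/6.
From Urn B: P(both black) = (4/11)(3/10) = 6/55.
Total probability = (1/4)(1/6) + (3/4)(6/55) = 163/1320.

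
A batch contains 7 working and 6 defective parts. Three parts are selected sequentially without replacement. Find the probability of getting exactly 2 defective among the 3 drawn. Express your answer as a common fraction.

105/286

One ordering (defective drawn first) has probability 6/13 × 5/12 × 7/11 = 210/1716 = 35/286.
There are C(3,2) = 3 such orderings, each equally likely, so P = 3 × 35/286 = 105/286.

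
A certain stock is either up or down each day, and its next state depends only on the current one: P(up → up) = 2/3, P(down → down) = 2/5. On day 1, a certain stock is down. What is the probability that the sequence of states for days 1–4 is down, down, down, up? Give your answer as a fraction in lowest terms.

12/125

Day 1 is given. For each transition, use the conditional probability from the current state:
P(down | down) = 2/5; P(down | down) = 2/5; P(up | down) = 3/5.
P = 2/5 × 2/5 × 3/5 = 12/125.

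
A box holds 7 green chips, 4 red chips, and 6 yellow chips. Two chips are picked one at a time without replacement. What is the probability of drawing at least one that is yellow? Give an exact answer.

81/136

P(no yellow) = 11/17 × 10/16 = 110/272 = 55/136.
P(at least one) = 1 − 55/136 = 81/136.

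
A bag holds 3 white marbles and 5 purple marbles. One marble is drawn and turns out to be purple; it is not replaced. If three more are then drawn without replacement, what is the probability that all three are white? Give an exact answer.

With the first marble removed, 3 white remain out of 7.
P = 3/7 × 2/6 × 1/5 = 6/210 = 1/35.

1/35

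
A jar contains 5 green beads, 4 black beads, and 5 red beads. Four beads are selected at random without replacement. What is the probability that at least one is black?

113/143

P(no black) = 10/14 × 9/13 × 8/12 × 7/11 = 5040/24024 = 30/143.
P(at least one) = 1 − 30/143 = 113/143.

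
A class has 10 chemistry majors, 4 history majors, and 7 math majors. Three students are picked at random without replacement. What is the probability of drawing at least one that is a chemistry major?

233/266

P(no chemistry majors) = 11/21 × 10/20 × 9/19 = 990/7980 = 33/266.
P(at least one) = 1 − 33/266 = 233/266.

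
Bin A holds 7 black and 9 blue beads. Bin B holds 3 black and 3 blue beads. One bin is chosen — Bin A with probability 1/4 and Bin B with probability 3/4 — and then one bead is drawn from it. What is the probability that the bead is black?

31/64

From Bin A: P(black) = 7/16.
From Bin B: P(black) = 3/6.
Total probability = (1/4)(7/16) + (3/4)(3/6) = 31/64.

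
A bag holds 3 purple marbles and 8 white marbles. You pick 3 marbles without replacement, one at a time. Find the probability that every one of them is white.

56/165

P(every draw is white) = 8/11 × 7/10 × 6/9 = 336/990 = 56/165.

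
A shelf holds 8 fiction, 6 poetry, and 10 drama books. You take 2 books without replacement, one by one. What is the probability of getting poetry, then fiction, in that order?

2/23

Each draw changes the counts, so multiply the conditional probabilities along the sequence:
P = 6/24 × 8/23 = 48/552 = 2/23.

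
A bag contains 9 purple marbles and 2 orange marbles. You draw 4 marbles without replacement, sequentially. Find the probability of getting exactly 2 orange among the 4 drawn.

6/55

One ordering (orange drawn first) has probability 2/11 × 1/10 × 9/9 × 8/8 = 144/7920 = 1/55.
There are C(4,2) = 6 such orderings, each equally likely, so P = 6 × 1/55 = 6/55.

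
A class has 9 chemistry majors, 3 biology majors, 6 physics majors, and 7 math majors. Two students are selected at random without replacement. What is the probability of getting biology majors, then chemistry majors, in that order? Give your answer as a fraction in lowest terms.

Multiply the probability of each draw given the previous ones:
P = 3/25 × 9/24 = 27/600 = 9/200.

9/200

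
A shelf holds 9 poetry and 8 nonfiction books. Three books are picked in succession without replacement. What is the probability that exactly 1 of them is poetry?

63/170

One ordering (poetry drawn first) has probability 9/17 × 8/16 × 7/15 = 504/4080 = 21/170.
There are C(3,1) = 3 such orderings, each equally likely, so P = 3 × 21/170 = 63/170.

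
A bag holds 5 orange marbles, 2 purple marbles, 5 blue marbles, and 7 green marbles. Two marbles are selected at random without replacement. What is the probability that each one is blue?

P = 5/19 × 4/18 = 20/342 = 10/171.

10/171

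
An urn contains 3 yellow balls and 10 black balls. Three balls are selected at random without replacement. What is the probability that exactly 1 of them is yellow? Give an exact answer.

135/286

One ordering (yellow drawn first) has probability 3/13 × 10/12 × 9/11 = 270/1716 = 45/286.
There are C(3,1) = 3 such orderings, each equally likely, so P = 3 × 45/286 = 135/286.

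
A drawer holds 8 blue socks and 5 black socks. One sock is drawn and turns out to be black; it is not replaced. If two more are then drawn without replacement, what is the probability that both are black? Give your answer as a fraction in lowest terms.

1/11

After the first draw, 4 of the remaining 12 socks are black.
P = 4/12 × 3/11 = 12/132 = 1/11.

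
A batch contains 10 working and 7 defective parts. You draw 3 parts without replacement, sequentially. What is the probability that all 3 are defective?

P(all defective) = 7/17 × 6/16 × 5/15 = 210/4080 = 7/136.

7/136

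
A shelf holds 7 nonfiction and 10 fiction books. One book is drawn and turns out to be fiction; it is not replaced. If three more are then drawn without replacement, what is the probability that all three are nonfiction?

1/16

After the first draw, 7 of the remaining 16 books are nonfiction.
P = 7/16 × 6/15 × 5/14 = 210/3360 = 1/16.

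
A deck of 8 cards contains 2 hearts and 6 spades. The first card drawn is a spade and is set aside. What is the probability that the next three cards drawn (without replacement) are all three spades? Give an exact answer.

2/7

After the first draw, 5 of the remaining 7 cards are spades.
P = 5/7 × 4/6 × 3/5 = 60/210 = 2/7.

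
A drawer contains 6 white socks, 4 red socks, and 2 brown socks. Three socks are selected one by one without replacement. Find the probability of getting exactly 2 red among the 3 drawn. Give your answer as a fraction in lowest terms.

12/55

One ordering (red drawn first) has probability 4/12 × 3/11 × 8/10 = 96/1320 = 4/55.
There are C(3,2) = 3 such orderings, each equally likely, so P = 3 × 4/55 = 12/55.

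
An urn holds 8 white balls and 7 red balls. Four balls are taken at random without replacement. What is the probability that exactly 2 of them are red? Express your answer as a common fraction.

One ordering (red drawn first) has probability 7/15 × 6/14 × 8/13 × 7/12 = 2352/32760 = 14/195.
There are C(4,2) = 6 such orderings, each equally likely, so P = 6 × 14/195 = 28/65.

28/65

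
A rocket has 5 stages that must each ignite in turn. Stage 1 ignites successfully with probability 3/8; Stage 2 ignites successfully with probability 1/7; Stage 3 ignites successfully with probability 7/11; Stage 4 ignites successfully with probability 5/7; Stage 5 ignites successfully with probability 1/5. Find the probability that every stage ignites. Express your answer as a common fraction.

3/616

The events are sequential, so multiply the conditional probabilities:
P = 3/8 × 1/7 × 7/11 × 5/7 × 1/5 = 105/21560 = 3/616.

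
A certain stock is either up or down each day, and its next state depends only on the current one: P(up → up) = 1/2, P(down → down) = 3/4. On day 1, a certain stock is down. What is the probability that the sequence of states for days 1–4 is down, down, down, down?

27/64

Day 1 is given. For each transition, use the conditional probability from the current state:
P(down | down) = 3/4; P(down | down) = 3/4; P(down | down) = 3/4.
P = 3/4 × 3/4 × 3/4 = 27/64.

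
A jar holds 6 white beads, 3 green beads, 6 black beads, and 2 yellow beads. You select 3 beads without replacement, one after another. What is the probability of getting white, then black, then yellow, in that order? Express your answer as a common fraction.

Chain rule:
P = 6/17 × 6/16 × 2/15 = 72/4080 = 3/170.

3/170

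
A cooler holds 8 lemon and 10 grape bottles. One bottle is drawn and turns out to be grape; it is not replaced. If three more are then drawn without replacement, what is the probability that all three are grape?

21/170

With the first bottle removed, 9 grape remain out of 17.
P = 9/17 × 8/16 × 7/15 = 504/4080 = 21/170.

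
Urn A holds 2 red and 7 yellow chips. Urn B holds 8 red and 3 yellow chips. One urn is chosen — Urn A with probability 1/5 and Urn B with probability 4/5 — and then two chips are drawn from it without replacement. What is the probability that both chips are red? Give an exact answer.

From Urn A: P(both red) = (2/9)(1/8) = 1/36.
From Urn B: P(both red) = (8/11)(7/10) = 28/55.
Total probability = (1/5)(1/36) + (4/5)(28/55) = 4087/9900.

4087/9900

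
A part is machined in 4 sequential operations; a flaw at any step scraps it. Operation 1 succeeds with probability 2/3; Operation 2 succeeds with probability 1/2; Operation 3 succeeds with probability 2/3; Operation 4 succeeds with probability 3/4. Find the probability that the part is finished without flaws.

The events are sequential, so multiply the conditional probabilities:
P = 2/3 × 1/2 × 2/3 × 3/4 = 12/72 = 1/6.

1/6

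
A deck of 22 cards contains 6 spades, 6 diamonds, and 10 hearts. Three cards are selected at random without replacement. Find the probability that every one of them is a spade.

1/77

P = 6/22 × 5/21 × 4/20 = 120/9240 = 1/77.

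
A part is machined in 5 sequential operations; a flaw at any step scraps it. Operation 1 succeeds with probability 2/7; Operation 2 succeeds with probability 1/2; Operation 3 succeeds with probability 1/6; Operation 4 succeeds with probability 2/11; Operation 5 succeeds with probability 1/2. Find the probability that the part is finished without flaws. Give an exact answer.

1/462

Multiplying along the chain,
P = 2/7 × 1/2 × 1/6 × 2/11 × 1/2 = 4/1848 = 1/462.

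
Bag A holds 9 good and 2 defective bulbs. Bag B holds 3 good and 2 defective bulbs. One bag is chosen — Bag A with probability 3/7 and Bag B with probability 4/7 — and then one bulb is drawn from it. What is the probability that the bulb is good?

267/385

From Bag A: P(good) = 9/11.
From Bag B: P(good) = 3/5.
Total probability = (3/7)(9/11) + (4/7)(3/5) = 267/385.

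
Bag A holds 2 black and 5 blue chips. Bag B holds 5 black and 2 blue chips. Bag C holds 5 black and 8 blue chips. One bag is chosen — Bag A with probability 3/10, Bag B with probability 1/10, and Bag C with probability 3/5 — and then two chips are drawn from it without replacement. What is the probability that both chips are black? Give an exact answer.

From Bag A: P(both black) = (2/7)(1/6) = 1/21.
From Bag B: P(both black) = (5/7)(4/6) = 10/21.
From Bag C: P(both black) = (5/13)(4/12) = 5/39.
Total probability = (3/10)(1/21) + (1/10)(10/21) + (3/5)(5/39) = 379/2730.

379/2730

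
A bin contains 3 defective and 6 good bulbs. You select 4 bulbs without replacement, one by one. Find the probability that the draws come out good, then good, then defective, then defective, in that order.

Multiply the probability of each draw given the previous ones:
P = 6/9 × 5/8 × 3/7 × 2/6 = 180/3024 = 5/84.

5/84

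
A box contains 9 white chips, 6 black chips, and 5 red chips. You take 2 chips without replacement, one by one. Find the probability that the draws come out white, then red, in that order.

Multiply the probability of each draw given the previous ones:
P = 9/20 × 5/19 = 45/380 = 9/76.

9/76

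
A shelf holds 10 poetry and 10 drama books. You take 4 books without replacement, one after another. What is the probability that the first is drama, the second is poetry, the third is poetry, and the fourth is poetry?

Multiply the probability of each draw given the previous ones:
P = 10/20 × 10/19 × 9/18 × 8/17 = 7200/116280 = 20/323.

20/323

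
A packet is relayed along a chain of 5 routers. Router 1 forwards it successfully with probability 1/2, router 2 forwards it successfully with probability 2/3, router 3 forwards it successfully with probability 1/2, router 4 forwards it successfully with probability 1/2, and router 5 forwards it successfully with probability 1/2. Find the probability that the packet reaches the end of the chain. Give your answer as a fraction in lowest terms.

1/24

Multiplying along the chain,
P = 1/2 × 2/3 × 1/2 × 1/2 × 1/2 = 2/48 = 1/24.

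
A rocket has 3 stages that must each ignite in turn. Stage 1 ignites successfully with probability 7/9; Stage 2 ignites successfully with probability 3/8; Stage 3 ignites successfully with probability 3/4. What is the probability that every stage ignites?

7/32

Multiplying along the chain,
P = 7/9 × 3/8 × 3/4 = 63/288 = 7/32.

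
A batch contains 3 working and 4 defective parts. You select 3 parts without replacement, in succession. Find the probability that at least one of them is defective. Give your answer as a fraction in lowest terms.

P(no defective) = 3/7 × 2/6 × 1/5 = 6/210 = 1/35.
P(at least one) = 1 − 1/35 = 34/35.

34/35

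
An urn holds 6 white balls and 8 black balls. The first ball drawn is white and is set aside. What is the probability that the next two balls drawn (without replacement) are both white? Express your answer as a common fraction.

5/39

With the first ball removed, 5 white remain out of 13.
P = 5/13 × 4/12 = 20/156 = 5/39.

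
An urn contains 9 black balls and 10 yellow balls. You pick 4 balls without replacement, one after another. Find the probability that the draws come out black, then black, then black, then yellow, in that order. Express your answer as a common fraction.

35/646

Multiply the probability of each draw given the previous ones:
P = 9/19 × 8/18 × 7/17 × 10/16 = 5040/93024 = 35/646.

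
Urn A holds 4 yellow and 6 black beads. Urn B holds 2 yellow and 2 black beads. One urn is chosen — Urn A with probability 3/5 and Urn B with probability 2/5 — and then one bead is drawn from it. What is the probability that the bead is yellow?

From Urn A: P(yellow) = 4/10.
From Urn B: P(yellow) = 2/4.
Total probability = (3/5)(4/10) + (2/5)(2/4) = 11/25.

11/25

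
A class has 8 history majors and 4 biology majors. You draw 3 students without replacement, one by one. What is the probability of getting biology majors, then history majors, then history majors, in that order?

28/165

Chain rule:
P = 4/12 × 8/11 × 7/10 = 224/1320 = 28/165.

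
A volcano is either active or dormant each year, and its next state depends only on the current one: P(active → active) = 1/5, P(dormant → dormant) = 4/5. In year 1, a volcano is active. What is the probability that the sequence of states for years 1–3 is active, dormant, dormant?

Year 1 is given. For each transition, use the conditional probability from the current state:
P(dormant | active) = 4/5; P(dormant | dormant) = 4/5.
P = 4/5 × 4/5 = 16/25.

16/25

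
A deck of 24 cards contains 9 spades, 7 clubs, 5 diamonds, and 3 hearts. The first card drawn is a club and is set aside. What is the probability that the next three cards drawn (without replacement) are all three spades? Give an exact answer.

12/253

With the first card removed, 9 spades remain out of 23.
P = 9/23 × 8/22 × 7/21 = 504/10626 = 12/253.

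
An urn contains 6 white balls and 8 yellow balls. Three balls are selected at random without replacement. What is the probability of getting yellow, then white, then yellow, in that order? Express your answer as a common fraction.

Multiply the probability of each draw given the previous ones:
P = 8/14 × 6/13 × 7/12 = 336/2184 = 2/13.

2/13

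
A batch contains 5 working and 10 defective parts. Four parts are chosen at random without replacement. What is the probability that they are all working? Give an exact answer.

P = 5/15 × 4/14 × 3/13 × 2/12 = 120/32760 = 1/273.

1/273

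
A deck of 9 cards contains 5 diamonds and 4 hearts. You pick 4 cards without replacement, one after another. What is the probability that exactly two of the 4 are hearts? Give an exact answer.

10/21

One ordering (hearts drawn first) has probability 4/9 × 3/8 × 5/7 × 4/6 = 240/3024 = 5/63.
There are C(4,2) = 6 such orderings, each equally likely, so P = 6 × 5/63 = 10/21.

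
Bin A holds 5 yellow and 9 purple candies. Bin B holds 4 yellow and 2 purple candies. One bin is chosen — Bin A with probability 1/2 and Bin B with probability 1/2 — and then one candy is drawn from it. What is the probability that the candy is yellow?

From Bin A: P(yellow) = 5/14.
From Bin B: P(yellow) = 4/6.
Total probability = (1/2)(5/14) + (1/2)(4/6) = 43/84.

43/84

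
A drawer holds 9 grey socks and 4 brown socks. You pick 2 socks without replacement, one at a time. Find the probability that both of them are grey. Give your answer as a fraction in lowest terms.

6/13

P(every draw is grey) = 9/13 × 8/12 = 72/156 = 6/13.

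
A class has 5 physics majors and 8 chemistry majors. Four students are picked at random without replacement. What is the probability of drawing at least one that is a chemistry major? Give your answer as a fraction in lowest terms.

142/143

P(no chemistry majors) = 5/13 × 4/12 × 3/11 × 2/10 = 120/17160 = 1/143.
P(at least one) = 1 − 1/143 = 142/143.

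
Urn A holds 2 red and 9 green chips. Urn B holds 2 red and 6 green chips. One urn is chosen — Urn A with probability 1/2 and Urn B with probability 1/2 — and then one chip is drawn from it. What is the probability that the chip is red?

19/88

From Urn A: P(red) = 2/11.
From Urn B: P(red) = 2/8.
Total probability = (1/2)(2/11) + (1/2)(2/8) = 19/88.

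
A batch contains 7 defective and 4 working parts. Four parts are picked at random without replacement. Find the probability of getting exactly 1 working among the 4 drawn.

One ordering (working drawn first) has probability 4/11 × 7/10 × 6/9 × 5/8 = 840/7920 = 7/66.
There are C(4,1) = 4 such orderings, each equally likely, so P = 4 × 7/66 = 14/33.

14/33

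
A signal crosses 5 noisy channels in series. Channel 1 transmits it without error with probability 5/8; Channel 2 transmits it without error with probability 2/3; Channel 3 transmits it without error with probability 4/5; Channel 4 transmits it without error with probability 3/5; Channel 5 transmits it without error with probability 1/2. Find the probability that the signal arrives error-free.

Multiplying along the chain,
P = 5/8 × 2/3 × 4/5 × 3/5 × 1/2 = 120/1200 = 1/10.

1/10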